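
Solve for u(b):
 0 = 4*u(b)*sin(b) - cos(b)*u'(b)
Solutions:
 u(b) = C1/cos(b)^4


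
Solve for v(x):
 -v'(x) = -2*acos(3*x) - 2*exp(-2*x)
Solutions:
 v(x) = C1 + 2*x*acos(3*x) - 2*sqrt(1 - 9*x^2)/3 - exp(-2*x)


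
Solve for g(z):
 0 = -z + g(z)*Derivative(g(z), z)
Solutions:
 g(z) = -sqrt(C1 + z^2)
 g(z) = sqrt(C1 + z^2)


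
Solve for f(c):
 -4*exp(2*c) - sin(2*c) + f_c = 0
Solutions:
 f(c) = C1 + 2*exp(2*c) - cos(2*c)/2


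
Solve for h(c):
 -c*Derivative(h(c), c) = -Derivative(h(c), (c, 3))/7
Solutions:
 h(c) = C1 + Integral(C2*airyai(7^(1/3)*c) + C3*airybi(7^(1/3)*c), c)


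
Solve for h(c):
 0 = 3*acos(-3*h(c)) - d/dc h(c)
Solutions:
 Integral(1/acos(-3*_y), (_y, h(c))) = C1 + 3*c


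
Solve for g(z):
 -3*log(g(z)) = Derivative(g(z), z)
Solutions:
 li(g(z)) = C1 - 3*z


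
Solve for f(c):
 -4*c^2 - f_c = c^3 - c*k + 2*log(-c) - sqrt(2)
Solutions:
 f(c) = C1 - c^4/4 - 4*c^3/3 + c^2*k/2 - 2*c*log(-c) + c*(sqrt(2) + 2)


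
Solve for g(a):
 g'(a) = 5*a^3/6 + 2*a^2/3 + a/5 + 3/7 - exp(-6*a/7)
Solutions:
 g(a) = C1 + 5*a^4/24 + 2*a^3/9 + a^2/10 + 3*a/7 + 7*exp(-6*a/7)/6


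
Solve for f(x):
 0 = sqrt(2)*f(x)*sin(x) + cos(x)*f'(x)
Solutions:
 f(x) = C1*cos(x)^(sqrt(2))


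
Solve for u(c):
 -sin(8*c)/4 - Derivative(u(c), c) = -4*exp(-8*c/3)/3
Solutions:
 u(c) = C1 + cos(8*c)/32 - exp(-8*c/3)/2


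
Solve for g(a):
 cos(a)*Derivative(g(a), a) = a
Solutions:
 g(a) = C1 + Integral(a/cos(a), a)


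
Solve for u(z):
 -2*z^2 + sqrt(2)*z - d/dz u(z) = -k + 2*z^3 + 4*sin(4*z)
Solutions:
 u(z) = C1 + k*z - z^4/2 - 2*z^3/3 + sqrt(2)*z^2/2 + cos(4*z)


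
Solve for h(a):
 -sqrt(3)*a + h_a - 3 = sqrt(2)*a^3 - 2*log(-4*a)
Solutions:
 h(a) = C1 + sqrt(2)*a^4/4 + sqrt(3)*a^2/2 - 2*a*log(-a) + a*(5 - 4*log(2))


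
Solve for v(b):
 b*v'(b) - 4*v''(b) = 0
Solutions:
 v(b) = C1 + C2*erfi(sqrt(2)*b/4)


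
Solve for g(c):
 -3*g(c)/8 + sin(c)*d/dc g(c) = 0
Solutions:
 g(c) = C1*(cos(c) - 1)^(3/16)/(cos(c) + 1)^(3/16)


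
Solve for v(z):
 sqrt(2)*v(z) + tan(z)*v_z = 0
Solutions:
 v(z) = C1/sin(z)^(sqrt(2))


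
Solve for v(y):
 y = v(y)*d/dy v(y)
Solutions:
 v(y) = -sqrt(C1 + y^2)
 v(y) = sqrt(C1 + y^2)


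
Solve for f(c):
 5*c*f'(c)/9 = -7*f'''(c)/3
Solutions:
 f(c) = C1 + Integral(C2*airyai(-21^(2/3)*5^(1/3)*c/21) + C3*airybi(-21^(2/3)*5^(1/3)*c/21), c)


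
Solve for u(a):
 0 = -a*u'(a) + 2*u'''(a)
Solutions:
 u(a) = C1 + Integral(C2*airyai(2^(2/3)*a/2) + C3*airybi(2^(2/3)*a/2), a)


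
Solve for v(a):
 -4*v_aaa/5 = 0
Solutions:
 v(a) = C1 + C2*a + C3*a^2


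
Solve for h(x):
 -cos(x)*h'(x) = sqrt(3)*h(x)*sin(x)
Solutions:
 h(x) = C1*cos(x)^(sqrt(3))


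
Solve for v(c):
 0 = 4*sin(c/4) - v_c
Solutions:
 v(c) = C1 - 16*cos(c/4)


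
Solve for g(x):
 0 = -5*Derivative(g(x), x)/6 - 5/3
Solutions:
 g(x) = C1 - 2*x


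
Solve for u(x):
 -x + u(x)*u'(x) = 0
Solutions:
 u(x) = -sqrt(C1 + x^2)
 u(x) = sqrt(C1 + x^2)


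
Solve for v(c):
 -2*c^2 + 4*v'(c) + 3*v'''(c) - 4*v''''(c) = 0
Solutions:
 v(c) = C1 + C2*exp(c*(-(8*sqrt(17) + 33)^(1/3) - 1/(8*sqrt(17) + 33)^(1/3) + 2)/8)*sin(sqrt(3)*c*(-(8*sqrt(17) + 33)^(1/3) + (8*sqrt(17) + 33)^(-1/3))/8) + C3*exp(c*(-(8*sqrt(17) + 33)^(1/3) - 1/(8*sqrt(17) + 33)^(1/3) + 2)/8)*cos(sqrt(3)*c*(-(8*sqrt(17) + 33)^(1/3) + (8*sqrt(17) + 33)^(-1/3))/8) + C4*exp(c*((8*sqrt(17) + 33)^(-1/3) + 1 + (8*sqrt(17) + 33)^(1/3))/4) + c^3/6 - 3*c/4


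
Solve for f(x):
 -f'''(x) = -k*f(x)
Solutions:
 f(x) = C1*exp(k^(1/3)*x) + C2*exp(k^(1/3)*x*(-1 + sqrt(3)*I)/2) + C3*exp(-k^(1/3)*x*(1 + sqrt(3)*I)/2)


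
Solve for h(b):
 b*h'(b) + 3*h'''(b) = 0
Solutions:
 h(b) = C1 + Integral(C2*airyai(-3^(2/3)*b/3) + C3*airybi(-3^(2/3)*b/3), b)


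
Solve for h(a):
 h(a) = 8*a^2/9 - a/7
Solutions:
 h(a) = a*(56*a - 9)/63


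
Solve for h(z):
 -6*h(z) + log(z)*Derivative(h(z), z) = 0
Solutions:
 h(z) = C1*exp(6*li(z))


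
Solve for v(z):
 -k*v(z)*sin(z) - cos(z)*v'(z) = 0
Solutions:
 v(z) = C1*exp(k*log(cos(z)))


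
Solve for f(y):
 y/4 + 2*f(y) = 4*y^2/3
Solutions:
 f(y) = y*(16*y - 3)/24


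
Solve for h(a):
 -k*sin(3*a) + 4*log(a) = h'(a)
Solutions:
 h(a) = C1 + 4*a*log(a) - 4*a + k*cos(3*a)/3


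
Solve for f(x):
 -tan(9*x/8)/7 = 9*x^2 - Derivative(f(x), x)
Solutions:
 f(x) = C1 + 3*x^3 - 8*log(cos(9*x/8))/63


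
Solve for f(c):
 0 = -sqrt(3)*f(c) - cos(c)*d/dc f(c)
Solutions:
 f(c) = C1*(sin(c) - 1)^(sqrt(3)/2)/(sin(c) + 1)^(sqrt(3)/2)


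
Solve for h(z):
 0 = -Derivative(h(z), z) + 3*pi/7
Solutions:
 h(z) = C1 + 3*pi*z/7


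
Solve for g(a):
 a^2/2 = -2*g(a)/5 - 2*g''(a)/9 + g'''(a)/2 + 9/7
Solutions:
 g(a) = C1*exp(a*(-2^(1/3)*5^(2/3)*(81*sqrt(60009) + 19843)^(1/3) - 40*2^(2/3)*5^(1/3)/(81*sqrt(60009) + 19843)^(1/3) + 40)/270)*sin(10^(1/3)*sqrt(3)*a*(-5^(1/3)*(81*sqrt(60009) + 19843)^(1/3) + 40*2^(1/3)/(81*sqrt(60009) + 19843)^(1/3))/270) + C2*exp(a*(-2^(1/3)*5^(2/3)*(81*sqrt(60009) + 19843)^(1/3) - 40*2^(2/3)*5^(1/3)/(81*sqrt(60009) + 19843)^(1/3) + 40)/270)*cos(10^(1/3)*sqrt(3)*a*(-5^(1/3)*(81*sqrt(60009) + 19843)^(1/3) + 40*2^(1/3)/(81*sqrt(60009) + 19843)^(1/3))/270) + C3*exp(a*(40*2^(2/3)*5^(1/3)/(81*sqrt(60009) + 19843)^(1/3) + 20 + 2^(1/3)*5^(2/3)*(81*sqrt(60009) + 19843)^(1/3))/135) - 5*a^2/4 + 290/63


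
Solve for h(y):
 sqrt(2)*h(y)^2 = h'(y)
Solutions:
 h(y) = -1/(C1 + sqrt(2)*y)


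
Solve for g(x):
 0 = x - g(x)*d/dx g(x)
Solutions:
 g(x) = -sqrt(C1 + x^2)
 g(x) = sqrt(C1 + x^2)


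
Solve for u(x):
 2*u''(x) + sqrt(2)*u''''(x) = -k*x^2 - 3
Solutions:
 u(x) = C1 + C2*x + C3*sin(2^(1/4)*x) + C4*cos(2^(1/4)*x) - k*x^4/24 + x^2*(sqrt(2)*k - 3)/4


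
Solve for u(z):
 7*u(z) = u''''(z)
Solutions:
 u(z) = C1*exp(-7^(1/4)*z) + C2*exp(7^(1/4)*z) + C3*sin(7^(1/4)*z) + C4*cos(7^(1/4)*z)


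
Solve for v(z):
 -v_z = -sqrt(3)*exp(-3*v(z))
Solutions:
 v(z) = log(C1 + 3*sqrt(3)*z)/3
 v(z) = log((-3^(1/3) - 3^(5/6)*I)*(C1 + sqrt(3)*z)^(1/3)/2)
 v(z) = log((-3^(1/3) + 3^(5/6)*I)*(C1 + sqrt(3)*z)^(1/3)/2)


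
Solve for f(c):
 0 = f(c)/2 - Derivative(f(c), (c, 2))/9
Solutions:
 f(c) = C1*exp(-3*sqrt(2)*c/2) + C2*exp(3*sqrt(2)*c/2)


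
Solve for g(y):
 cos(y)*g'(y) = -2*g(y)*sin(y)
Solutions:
 g(y) = C1*cos(y)^2


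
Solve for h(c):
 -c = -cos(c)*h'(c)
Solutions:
 h(c) = C1 + Integral(c/cos(c), c)


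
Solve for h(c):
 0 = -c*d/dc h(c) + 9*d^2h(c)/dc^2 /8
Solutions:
 h(c) = C1 + C2*erfi(2*c/3)


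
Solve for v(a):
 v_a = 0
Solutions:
 v(a) = C1


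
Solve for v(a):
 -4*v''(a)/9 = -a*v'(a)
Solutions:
 v(a) = C1 + C2*erfi(3*sqrt(2)*a/4)


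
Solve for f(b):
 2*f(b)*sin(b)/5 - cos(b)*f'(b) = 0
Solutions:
 f(b) = C1/cos(b)^(2/5)


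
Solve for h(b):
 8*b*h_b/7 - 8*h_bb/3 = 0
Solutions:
 h(b) = C1 + C2*erfi(sqrt(42)*b/14)


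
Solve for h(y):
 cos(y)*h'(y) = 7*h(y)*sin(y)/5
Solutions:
 h(y) = C1/cos(y)^(7/5)


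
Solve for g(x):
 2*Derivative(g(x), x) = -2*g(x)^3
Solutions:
 g(x) = -sqrt(2)*sqrt(-1/(C1 - x))/2
 g(x) = sqrt(2)*sqrt(-1/(C1 - x))/2


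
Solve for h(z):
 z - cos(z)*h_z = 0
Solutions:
 h(z) = C1 + Integral(z/cos(z), z)


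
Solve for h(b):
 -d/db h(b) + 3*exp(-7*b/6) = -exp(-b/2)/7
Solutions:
 h(b) = C1 - 2*exp(-b/2)/7 - 18*exp(-7*b/6)/7


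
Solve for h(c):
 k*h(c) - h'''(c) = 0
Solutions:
 h(c) = C1*exp(c*k^(1/3)) + C2*exp(c*k^(1/3)*(-1 + sqrt(3)*I)/2) + C3*exp(-c*k^(1/3)*(1 + sqrt(3)*I)/2)


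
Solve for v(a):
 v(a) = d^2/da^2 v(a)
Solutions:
 v(a) = C1*exp(-a) + C2*exp(a)


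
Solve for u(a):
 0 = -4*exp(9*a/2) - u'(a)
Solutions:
 u(a) = C1 - 8*exp(9*a/2)/9


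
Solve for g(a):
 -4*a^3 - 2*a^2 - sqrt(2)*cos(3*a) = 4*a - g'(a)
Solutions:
 g(a) = C1 + a^4 + 2*a^3/3 + 2*a^2 + sqrt(2)*sin(3*a)/3


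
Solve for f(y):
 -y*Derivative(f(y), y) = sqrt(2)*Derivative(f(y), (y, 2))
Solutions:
 f(y) = C1 + C2*erf(2^(1/4)*y/2)


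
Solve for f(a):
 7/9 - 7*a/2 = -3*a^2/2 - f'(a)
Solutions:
 f(a) = C1 - a^3/2 + 7*a^2/4 - 7*a/9


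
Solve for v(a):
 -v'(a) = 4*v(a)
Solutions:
 v(a) = C1*exp(-4*a)


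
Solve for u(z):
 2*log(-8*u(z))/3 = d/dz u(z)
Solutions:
 -3*Integral(1/(log(-_y) + 3*log(2)), (_y, u(z)))/2 = C1 - z


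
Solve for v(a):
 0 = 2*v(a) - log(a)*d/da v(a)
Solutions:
 v(a) = C1*exp(2*li(a))


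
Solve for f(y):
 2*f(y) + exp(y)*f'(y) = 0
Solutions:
 f(y) = C1*exp(2*exp(-y))


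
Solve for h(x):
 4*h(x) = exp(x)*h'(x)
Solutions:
 h(x) = C1*exp(-4*exp(-x))


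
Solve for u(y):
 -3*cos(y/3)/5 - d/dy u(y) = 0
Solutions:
 u(y) = C1 - 9*sin(y/3)/5


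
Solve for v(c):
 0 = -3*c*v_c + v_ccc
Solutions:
 v(c) = C1 + Integral(C2*airyai(3^(1/3)*c) + C3*airybi(3^(1/3)*c), c)


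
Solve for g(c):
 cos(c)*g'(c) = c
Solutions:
 g(c) = C1 + Integral(c/cos(c), c)


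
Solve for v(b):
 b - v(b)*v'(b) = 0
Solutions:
 v(b) = -sqrt(C1 + b^2)
 v(b) = sqrt(C1 + b^2)


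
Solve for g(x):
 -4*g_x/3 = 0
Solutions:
 g(x) = C1


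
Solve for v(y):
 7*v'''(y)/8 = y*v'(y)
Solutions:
 v(y) = C1 + Integral(C2*airyai(2*7^(2/3)*y/7) + C3*airybi(2*7^(2/3)*y/7), y)


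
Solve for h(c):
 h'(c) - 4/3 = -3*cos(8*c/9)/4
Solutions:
 h(c) = C1 + 4*c/3 - 27*sin(8*c/9)/32


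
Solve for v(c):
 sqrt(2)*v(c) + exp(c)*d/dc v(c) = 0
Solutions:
 v(c) = C1*exp(sqrt(2)*exp(-c))


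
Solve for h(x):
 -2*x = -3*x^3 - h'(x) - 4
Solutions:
 h(x) = C1 - 3*x^4/4 + x^2 - 4*x


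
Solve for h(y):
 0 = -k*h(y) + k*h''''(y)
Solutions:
 h(y) = C1*exp(-y) + C2*exp(y) + C3*sin(y) + C4*cos(y)


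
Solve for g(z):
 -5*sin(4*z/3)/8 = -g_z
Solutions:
 g(z) = C1 - 15*cos(4*z/3)/32


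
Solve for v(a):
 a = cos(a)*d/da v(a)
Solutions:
 v(a) = C1 + Integral(a/cos(a), a)


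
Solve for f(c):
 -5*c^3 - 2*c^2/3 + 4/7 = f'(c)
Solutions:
 f(c) = C1 - 5*c^4/4 - 2*c^3/9 + 4*c/7


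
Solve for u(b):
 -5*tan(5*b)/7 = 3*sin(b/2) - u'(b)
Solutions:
 u(b) = C1 - log(cos(5*b))/7 - 6*cos(b/2)


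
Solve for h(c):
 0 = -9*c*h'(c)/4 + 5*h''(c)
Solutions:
 h(c) = C1 + C2*erfi(3*sqrt(10)*c/20)


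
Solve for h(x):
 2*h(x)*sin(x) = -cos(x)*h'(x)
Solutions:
 h(x) = C1*cos(x)^2


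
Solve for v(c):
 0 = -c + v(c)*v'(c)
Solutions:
 v(c) = -sqrt(C1 + c^2)
 v(c) = sqrt(C1 + c^2)


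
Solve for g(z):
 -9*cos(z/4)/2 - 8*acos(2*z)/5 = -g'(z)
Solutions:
 g(z) = C1 + 8*z*acos(2*z)/5 - 4*sqrt(1 - 4*z^2)/5 + 18*sin(z/4)


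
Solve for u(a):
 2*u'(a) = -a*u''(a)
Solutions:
 u(a) = C1 + C2/a


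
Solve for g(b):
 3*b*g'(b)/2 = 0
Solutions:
 g(b) = C1


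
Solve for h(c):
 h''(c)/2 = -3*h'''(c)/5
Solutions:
 h(c) = C1 + C2*c + C3*exp(-5*c/6)


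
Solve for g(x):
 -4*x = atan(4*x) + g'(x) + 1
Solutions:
 g(x) = C1 - 2*x^2 - x*atan(4*x) - x + log(16*x^2 + 1)/8


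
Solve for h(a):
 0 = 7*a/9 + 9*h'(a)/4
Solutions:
 h(a) = C1 - 14*a^2/81


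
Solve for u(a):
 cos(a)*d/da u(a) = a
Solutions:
 u(a) = C1 + Integral(a/cos(a), a)


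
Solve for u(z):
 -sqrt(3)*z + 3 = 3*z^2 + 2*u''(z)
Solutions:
 u(z) = C1 + C2*z - z^4/8 - sqrt(3)*z^3/12 + 3*z^2/4


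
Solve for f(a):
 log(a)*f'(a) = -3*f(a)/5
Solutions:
 f(a) = C1*exp(-3*li(a)/5)


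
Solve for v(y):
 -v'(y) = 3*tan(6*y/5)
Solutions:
 v(y) = C1 + 5*log(cos(6*y/5))/2


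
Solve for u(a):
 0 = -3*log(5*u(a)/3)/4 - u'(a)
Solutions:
 -4*Integral(1/(-log(_y) - log(5) + log(3)), (_y, u(a)))/3 = C1 - a


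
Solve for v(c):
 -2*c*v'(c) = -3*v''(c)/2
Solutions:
 v(c) = C1 + C2*erfi(sqrt(6)*c/3)


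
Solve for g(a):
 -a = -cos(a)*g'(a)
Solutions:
 g(a) = C1 + Integral(a/cos(a), a)


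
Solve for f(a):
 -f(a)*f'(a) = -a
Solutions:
 f(a) = -sqrt(C1 + a^2)
 f(a) = sqrt(C1 + a^2)


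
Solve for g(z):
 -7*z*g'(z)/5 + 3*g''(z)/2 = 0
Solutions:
 g(z) = C1 + C2*erfi(sqrt(105)*z/15)


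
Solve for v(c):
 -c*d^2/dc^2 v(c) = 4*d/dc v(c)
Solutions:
 v(c) = C1 + C2/c^3


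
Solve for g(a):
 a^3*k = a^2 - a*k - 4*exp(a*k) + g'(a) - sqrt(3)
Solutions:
 g(a) = C1 + a^4*k/4 - a^3/3 + a^2*k/2 + sqrt(3)*a + 4*exp(a*k)/k


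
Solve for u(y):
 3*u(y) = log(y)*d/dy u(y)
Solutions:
 u(y) = C1*exp(3*li(y))


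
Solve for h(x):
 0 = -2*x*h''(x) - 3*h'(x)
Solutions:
 h(x) = C1 + C2/sqrt(x)


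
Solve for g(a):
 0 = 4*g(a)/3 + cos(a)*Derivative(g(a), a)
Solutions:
 g(a) = C1*(sin(a) - 1)^(2/3)/(sin(a) + 1)^(2/3)


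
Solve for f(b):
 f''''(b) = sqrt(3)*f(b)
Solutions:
 f(b) = C1*exp(-3^(1/8)*b) + C2*exp(3^(1/8)*b) + C3*sin(3^(1/8)*b) + C4*cos(3^(1/8)*b)


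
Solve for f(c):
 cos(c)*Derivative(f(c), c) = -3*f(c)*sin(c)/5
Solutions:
 f(c) = C1*cos(c)^(3/5)


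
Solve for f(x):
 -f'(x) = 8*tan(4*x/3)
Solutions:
 f(x) = C1 + 6*log(cos(4*x/3))


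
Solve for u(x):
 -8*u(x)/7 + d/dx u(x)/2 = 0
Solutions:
 u(x) = C1*exp(16*x/7)


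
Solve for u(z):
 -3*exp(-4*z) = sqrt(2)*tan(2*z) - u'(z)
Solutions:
 u(z) = C1 + sqrt(2)*log(tan(2*z)^2 + 1)/4 - 3*exp(-4*z)/4


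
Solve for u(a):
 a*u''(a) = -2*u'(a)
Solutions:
 u(a) = C1 + C2/a


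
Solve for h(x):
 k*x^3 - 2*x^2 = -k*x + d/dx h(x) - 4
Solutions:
 h(x) = C1 + k*x^4/4 + k*x^2/2 - 2*x^3/3 + 4*x


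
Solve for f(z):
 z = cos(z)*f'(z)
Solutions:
 f(z) = C1 + Integral(z/cos(z), z)


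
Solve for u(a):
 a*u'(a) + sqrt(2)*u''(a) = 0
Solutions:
 u(a) = C1 + C2*erf(2^(1/4)*a/2)


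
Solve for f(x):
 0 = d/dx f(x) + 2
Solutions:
 f(x) = C1 - 2*x


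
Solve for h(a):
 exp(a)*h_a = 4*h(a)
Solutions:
 h(a) = C1*exp(-4*exp(-a))


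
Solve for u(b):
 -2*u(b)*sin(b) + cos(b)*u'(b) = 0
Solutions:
 u(b) = C1/cos(b)^2


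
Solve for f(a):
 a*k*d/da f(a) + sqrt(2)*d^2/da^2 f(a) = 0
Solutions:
 f(a) = Piecewise((-2^(3/4)*sqrt(pi)*C1*erf(2^(1/4)*a*sqrt(k)/2)/(2*sqrt(k)) - C2, (k > 0) | (k < 0)), (-C1*a - C2, True))


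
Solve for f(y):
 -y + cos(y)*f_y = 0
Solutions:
 f(y) = C1 + Integral(y/cos(y), y)


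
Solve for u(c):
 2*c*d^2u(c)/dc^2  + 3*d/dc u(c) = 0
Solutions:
 u(c) = C1 + C2/sqrt(c)


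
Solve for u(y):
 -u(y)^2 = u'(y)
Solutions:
 u(y) = 1/(C1 + y)


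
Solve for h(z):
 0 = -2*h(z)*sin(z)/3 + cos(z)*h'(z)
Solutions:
 h(z) = C1/cos(z)^(2/3)


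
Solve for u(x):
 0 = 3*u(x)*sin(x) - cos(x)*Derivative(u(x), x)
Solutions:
 u(x) = C1/cos(x)^3


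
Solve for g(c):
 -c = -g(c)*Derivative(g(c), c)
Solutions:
 g(c) = -sqrt(C1 + c^2)
 g(c) = sqrt(C1 + c^2)


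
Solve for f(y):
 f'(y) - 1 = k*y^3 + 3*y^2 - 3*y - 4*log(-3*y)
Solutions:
 f(y) = C1 + k*y^4/4 + y^3 - 3*y^2/2 - 4*y*log(-y) + y*(5 - 4*log(3))


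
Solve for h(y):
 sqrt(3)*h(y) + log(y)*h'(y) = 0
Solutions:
 h(y) = C1*exp(-sqrt(3)*li(y))


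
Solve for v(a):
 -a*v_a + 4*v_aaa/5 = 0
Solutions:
 v(a) = C1 + Integral(C2*airyai(10^(1/3)*a/2) + C3*airybi(10^(1/3)*a/2), a)


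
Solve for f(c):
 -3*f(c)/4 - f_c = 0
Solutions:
 f(c) = C1*exp(-3*c/4)


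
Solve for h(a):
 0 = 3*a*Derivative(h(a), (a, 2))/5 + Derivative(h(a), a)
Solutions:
 h(a) = C1 + C2/a^(2/3)


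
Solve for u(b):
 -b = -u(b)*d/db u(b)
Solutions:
 u(b) = -sqrt(C1 + b^2)
 u(b) = sqrt(C1 + b^2)


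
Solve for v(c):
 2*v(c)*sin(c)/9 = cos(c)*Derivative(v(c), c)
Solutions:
 v(c) = C1/cos(c)^(2/9)


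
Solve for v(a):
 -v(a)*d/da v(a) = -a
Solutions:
 v(a) = -sqrt(C1 + a^2)
 v(a) = sqrt(C1 + a^2)


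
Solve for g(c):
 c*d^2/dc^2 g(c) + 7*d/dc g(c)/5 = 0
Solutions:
 g(c) = C1 + C2/c^(2/5)


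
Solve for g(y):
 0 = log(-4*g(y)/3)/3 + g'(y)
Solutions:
 3*Integral(1/(log(-_y) - log(3) + 2*log(2)), (_y, g(y))) = C1 - y


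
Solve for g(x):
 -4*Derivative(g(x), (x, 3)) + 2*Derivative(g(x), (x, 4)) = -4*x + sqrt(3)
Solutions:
 g(x) = C1 + C2*x + C3*x^2 + C4*exp(2*x) + x^4/24 + x^3*(2 - sqrt(3))/24


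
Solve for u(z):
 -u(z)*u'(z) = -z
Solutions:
 u(z) = -sqrt(C1 + z^2)
 u(z) = sqrt(C1 + z^2)


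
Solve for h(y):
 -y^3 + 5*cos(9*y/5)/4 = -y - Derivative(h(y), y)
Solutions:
 h(y) = C1 + y^4/4 - y^2/2 - 25*sin(9*y/5)/36


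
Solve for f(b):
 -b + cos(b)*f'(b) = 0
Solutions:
 f(b) = C1 + Integral(b/cos(b), b)


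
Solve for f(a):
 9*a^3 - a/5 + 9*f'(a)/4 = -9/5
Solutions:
 f(a) = C1 - a^4 + 2*a^2/45 - 4*a/5


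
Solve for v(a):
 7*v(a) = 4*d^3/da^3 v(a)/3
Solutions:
 v(a) = C3*exp(42^(1/3)*a/2) + (C1*sin(14^(1/3)*3^(5/6)*a/4) + C2*cos(14^(1/3)*3^(5/6)*a/4))*exp(-42^(1/3)*a/4)


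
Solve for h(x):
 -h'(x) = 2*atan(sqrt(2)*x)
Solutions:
 h(x) = C1 - 2*x*atan(sqrt(2)*x) + sqrt(2)*log(2*x^2 + 1)/2


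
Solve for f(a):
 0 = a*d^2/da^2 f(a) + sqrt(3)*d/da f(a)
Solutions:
 f(a) = C1 + C2*a^(1 - sqrt(3))


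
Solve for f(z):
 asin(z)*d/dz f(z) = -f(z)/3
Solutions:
 f(z) = C1*exp(-Integral(1/asin(z), z)/3)


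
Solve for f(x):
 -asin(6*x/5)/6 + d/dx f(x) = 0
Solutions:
 f(x) = C1 + x*asin(6*x/5)/6 + sqrt(25 - 36*x^2)/36


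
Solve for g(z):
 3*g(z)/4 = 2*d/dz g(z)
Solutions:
 g(z) = C1*exp(3*z/8)


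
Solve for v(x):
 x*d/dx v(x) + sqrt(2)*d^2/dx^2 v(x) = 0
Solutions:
 v(x) = C1 + C2*erf(2^(1/4)*x/2)


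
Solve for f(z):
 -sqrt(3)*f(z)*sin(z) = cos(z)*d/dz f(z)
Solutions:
 f(z) = C1*cos(z)^(sqrt(3))


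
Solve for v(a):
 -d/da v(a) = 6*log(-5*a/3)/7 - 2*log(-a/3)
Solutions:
 v(a) = C1 + 8*a*log(-a)/7 + a*(-log(46875)/7 - 8/7 - log(3))


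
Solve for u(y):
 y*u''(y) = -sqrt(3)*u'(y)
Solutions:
 u(y) = C1 + C2*y^(1 - sqrt(3))


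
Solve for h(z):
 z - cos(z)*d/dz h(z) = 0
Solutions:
 h(z) = C1 + Integral(z/cos(z), z)


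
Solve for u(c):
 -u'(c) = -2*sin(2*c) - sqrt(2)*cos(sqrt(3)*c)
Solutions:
 u(c) = C1 + sqrt(6)*sin(sqrt(3)*c)/3 - cos(2*c)


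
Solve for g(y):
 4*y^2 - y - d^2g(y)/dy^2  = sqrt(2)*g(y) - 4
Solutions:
 g(y) = C1*sin(2^(1/4)*y) + C2*cos(2^(1/4)*y) + 2*sqrt(2)*y^2 - sqrt(2)*y/2 - 4 + 2*sqrt(2)


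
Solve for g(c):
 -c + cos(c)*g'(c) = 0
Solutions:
 g(c) = C1 + Integral(c/cos(c), c)


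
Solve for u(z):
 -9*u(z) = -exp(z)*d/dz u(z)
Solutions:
 u(z) = C1*exp(-9*exp(-z))


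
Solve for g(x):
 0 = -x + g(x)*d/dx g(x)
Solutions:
 g(x) = -sqrt(C1 + x^2)
 g(x) = sqrt(C1 + x^2)


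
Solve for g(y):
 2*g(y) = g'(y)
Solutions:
 g(y) = C1*exp(2*y)


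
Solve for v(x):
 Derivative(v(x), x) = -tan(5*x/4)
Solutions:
 v(x) = C1 + 4*log(cos(5*x/4))/5


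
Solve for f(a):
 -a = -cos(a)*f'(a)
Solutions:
 f(a) = C1 + Integral(a/cos(a), a)


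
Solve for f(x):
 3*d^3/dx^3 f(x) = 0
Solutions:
 f(x) = C1 + C2*x + C3*x^2


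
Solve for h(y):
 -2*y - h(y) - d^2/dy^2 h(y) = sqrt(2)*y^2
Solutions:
 h(y) = C1*sin(y) + C2*cos(y) - sqrt(2)*y^2 - 2*y + 2*sqrt(2)


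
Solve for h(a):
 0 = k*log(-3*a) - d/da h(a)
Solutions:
 h(a) = C1 + a*k*log(-a) + a*k*(-1 + log(3))


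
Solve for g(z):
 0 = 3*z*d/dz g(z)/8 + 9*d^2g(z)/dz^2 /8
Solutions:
 g(z) = C1 + C2*erf(sqrt(6)*z/6)


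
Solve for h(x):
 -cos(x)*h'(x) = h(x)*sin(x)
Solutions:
 h(x) = C1*cos(x)


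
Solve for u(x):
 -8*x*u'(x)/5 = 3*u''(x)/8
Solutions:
 u(x) = C1 + C2*erf(4*sqrt(30)*x/15)


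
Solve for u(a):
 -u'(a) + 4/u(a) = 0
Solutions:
 u(a) = -sqrt(C1 + 8*a)
 u(a) = sqrt(C1 + 8*a)


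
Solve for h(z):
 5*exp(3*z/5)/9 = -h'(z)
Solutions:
 h(z) = C1 - 25*exp(3*z/5)/27


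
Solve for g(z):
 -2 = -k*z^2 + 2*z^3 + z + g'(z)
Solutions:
 g(z) = C1 + k*z^3/3 - z^4/2 - z^2/2 - 2*z


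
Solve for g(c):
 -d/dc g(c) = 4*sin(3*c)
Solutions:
 g(c) = C1 + 4*cos(3*c)/3


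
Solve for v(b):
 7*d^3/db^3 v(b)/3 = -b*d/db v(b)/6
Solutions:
 v(b) = C1 + Integral(C2*airyai(-14^(2/3)*b/14) + C3*airybi(-14^(2/3)*b/14), b)


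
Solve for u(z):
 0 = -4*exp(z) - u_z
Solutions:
 u(z) = C1 - 4*exp(z)


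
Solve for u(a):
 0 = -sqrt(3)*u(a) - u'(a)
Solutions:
 u(a) = C1*exp(-sqrt(3)*a)


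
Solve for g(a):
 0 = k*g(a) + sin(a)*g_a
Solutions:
 g(a) = C1*exp(k*(-log(cos(a) - 1) + log(cos(a) + 1))/2)


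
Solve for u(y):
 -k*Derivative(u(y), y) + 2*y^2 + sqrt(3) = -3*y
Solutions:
 u(y) = C1 + 2*y^3/(3*k) + 3*y^2/(2*k) + sqrt(3)*y/k


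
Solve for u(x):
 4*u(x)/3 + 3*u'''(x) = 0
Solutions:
 u(x) = C3*exp(-2^(2/3)*3^(1/3)*x/3) + (C1*sin(2^(2/3)*3^(5/6)*x/6) + C2*cos(2^(2/3)*3^(5/6)*x/6))*exp(2^(2/3)*3^(1/3)*x/6)


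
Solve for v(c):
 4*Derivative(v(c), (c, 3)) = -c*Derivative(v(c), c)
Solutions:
 v(c) = C1 + Integral(C2*airyai(-2^(1/3)*c/2) + C3*airybi(-2^(1/3)*c/2), c)


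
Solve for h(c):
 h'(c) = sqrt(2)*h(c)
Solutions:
 h(c) = C1*exp(sqrt(2)*c)


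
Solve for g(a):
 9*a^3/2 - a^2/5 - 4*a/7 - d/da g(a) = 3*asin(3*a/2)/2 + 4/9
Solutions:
 g(a) = C1 + 9*a^4/8 - a^3/15 - 2*a^2/7 - 3*a*asin(3*a/2)/2 - 4*a/9 - sqrt(4 - 9*a^2)/2


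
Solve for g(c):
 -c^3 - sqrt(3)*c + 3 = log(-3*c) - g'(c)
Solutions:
 g(c) = C1 + c^4/4 + sqrt(3)*c^2/2 + c*log(-c) + c*(-4 + log(3))


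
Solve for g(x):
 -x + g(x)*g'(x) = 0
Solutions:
 g(x) = -sqrt(C1 + x^2)
 g(x) = sqrt(C1 + x^2)


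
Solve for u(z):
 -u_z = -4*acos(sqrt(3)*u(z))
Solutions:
 Integral(1/acos(sqrt(3)*_y), (_y, u(z))) = C1 + 4*z


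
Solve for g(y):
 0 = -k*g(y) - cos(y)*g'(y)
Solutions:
 g(y) = C1*exp(k*(log(sin(y) - 1) - log(sin(y) + 1))/2)


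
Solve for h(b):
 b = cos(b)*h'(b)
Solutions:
 h(b) = C1 + Integral(b/cos(b), b)


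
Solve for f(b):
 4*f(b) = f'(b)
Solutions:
 f(b) = C1*exp(4*b)


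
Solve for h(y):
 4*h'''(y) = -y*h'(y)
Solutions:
 h(y) = C1 + Integral(C2*airyai(-2^(1/3)*y/2) + C3*airybi(-2^(1/3)*y/2), y)


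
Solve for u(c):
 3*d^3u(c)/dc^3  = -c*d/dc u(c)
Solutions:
 u(c) = C1 + Integral(C2*airyai(-3^(2/3)*c/3) + C3*airybi(-3^(2/3)*c/3), c)


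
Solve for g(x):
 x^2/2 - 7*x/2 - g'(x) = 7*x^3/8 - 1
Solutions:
 g(x) = C1 - 7*x^4/32 + x^3/6 - 7*x^2/4 + x


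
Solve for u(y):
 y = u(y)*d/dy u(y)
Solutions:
 u(y) = -sqrt(C1 + y^2)
 u(y) = sqrt(C1 + y^2)


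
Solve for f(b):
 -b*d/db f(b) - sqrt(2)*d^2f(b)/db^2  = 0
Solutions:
 f(b) = C1 + C2*erf(2^(1/4)*b/2)


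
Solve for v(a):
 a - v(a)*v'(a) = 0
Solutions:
 v(a) = -sqrt(C1 + a^2)
 v(a) = sqrt(C1 + a^2)


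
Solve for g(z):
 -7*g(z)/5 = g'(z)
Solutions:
 g(z) = C1*exp(-7*z/5)


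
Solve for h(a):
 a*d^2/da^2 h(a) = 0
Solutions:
 h(a) = C1 + C2*a


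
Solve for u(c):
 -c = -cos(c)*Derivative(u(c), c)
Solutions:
 u(c) = C1 + Integral(c/cos(c), c)


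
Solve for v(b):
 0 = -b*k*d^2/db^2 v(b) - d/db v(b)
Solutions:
 v(b) = C1 + b^(((re(k) - 1)*re(k) + im(k)^2)/(re(k)^2 + im(k)^2))*(C2*sin(log(b)*Abs(im(k))/(re(k)^2 + im(k)^2)) + C3*cos(log(b)*im(k)/(re(k)^2 + im(k)^2)))


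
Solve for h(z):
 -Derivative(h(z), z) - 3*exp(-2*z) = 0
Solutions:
 h(z) = C1 + 3*exp(-2*z)/2


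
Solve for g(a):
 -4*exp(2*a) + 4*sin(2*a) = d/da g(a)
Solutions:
 g(a) = C1 - 2*exp(2*a) - 2*cos(2*a)


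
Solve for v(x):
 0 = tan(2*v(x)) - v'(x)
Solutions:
 v(x) = -asin(C1*exp(2*x))/2 + pi/2
 v(x) = asin(C1*exp(2*x))/2


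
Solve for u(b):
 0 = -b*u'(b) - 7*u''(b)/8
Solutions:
 u(b) = C1 + C2*erf(2*sqrt(7)*b/7)


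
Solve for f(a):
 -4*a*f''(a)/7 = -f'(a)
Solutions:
 f(a) = C1 + C2*a^(11/4)


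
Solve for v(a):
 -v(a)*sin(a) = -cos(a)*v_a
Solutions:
 v(a) = C1/cos(a)


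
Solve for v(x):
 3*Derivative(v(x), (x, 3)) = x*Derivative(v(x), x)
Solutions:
 v(x) = C1 + Integral(C2*airyai(3^(2/3)*x/3) + C3*airybi(3^(2/3)*x/3), x)


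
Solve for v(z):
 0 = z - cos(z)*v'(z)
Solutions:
 v(z) = C1 + Integral(z/cos(z), z)


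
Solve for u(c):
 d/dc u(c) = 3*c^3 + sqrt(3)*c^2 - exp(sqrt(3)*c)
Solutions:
 u(c) = C1 + 3*c^4/4 + sqrt(3)*c^3/3 - sqrt(3)*exp(sqrt(3)*c)/3


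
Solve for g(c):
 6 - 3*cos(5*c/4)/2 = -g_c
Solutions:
 g(c) = C1 - 6*c + 6*sin(5*c/4)/5


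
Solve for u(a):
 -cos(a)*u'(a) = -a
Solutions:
 u(a) = C1 + Integral(a/cos(a), a)


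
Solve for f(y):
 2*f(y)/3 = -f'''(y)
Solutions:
 f(y) = C3*exp(-2^(1/3)*3^(2/3)*y/3) + (C1*sin(2^(1/3)*3^(1/6)*y/2) + C2*cos(2^(1/3)*3^(1/6)*y/2))*exp(2^(1/3)*3^(2/3)*y/6)


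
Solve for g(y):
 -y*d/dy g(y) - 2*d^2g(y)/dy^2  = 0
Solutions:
 g(y) = C1 + C2*erf(y/2)


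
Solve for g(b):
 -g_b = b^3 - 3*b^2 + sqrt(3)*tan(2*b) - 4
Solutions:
 g(b) = C1 - b^4/4 + b^3 + 4*b + sqrt(3)*log(cos(2*b))/2


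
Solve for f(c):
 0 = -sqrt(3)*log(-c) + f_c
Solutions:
 f(c) = C1 + sqrt(3)*c*log(-c) - sqrt(3)*c


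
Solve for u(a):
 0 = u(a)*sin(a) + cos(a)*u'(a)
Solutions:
 u(a) = C1*cos(a)


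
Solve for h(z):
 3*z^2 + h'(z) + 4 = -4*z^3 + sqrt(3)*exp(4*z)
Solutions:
 h(z) = C1 - z^4 - z^3 - 4*z + sqrt(3)*exp(4*z)/4


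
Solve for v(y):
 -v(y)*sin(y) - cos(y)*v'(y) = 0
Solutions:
 v(y) = C1*cos(y)


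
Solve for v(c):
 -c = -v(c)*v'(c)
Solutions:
 v(c) = -sqrt(C1 + c^2)
 v(c) = sqrt(C1 + c^2)


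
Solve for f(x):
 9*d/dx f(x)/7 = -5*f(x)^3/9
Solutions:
 f(x) = -9*sqrt(2)*sqrt(-1/(C1 - 35*x))/2
 f(x) = 9*sqrt(2)*sqrt(-1/(C1 - 35*x))/2


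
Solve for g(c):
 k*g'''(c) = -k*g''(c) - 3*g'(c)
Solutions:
 g(c) = C1 + C2*exp(c*(-1 + sqrt(k*(k - 12))/k)/2) + C3*exp(-c*(1 + sqrt(k*(k - 12))/k)/2)


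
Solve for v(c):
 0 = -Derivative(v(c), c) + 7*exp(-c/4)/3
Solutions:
 v(c) = C1 - 28*exp(-c/4)/3


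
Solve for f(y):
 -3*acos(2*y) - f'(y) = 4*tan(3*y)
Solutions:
 f(y) = C1 - 3*y*acos(2*y) + 3*sqrt(1 - 4*y^2)/2 + 4*log(cos(3*y))/3


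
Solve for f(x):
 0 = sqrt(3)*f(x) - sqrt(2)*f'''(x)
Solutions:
 f(x) = C3*exp(2^(5/6)*3^(1/6)*x/2) + (C1*sin(2^(5/6)*3^(2/3)*x/4) + C2*cos(2^(5/6)*3^(2/3)*x/4))*exp(-2^(5/6)*3^(1/6)*x/4)


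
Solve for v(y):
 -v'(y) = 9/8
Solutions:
 v(y) = C1 - 9*y/8


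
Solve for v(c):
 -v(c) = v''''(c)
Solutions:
 v(c) = (C1*sin(sqrt(2)*c/2) + C2*cos(sqrt(2)*c/2))*exp(-sqrt(2)*c/2) + (C3*sin(sqrt(2)*c/2) + C4*cos(sqrt(2)*c/2))*exp(sqrt(2)*c/2)


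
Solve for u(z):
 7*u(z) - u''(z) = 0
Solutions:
 u(z) = C1*exp(-sqrt(7)*z) + C2*exp(sqrt(7)*z)


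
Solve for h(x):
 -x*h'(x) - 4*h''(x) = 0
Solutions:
 h(x) = C1 + C2*erf(sqrt(2)*x/4)


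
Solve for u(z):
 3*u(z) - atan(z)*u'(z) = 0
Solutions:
 u(z) = C1*exp(3*Integral(1/atan(z), z))


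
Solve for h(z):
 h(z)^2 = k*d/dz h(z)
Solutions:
 h(z) = -k/(C1*k + z)


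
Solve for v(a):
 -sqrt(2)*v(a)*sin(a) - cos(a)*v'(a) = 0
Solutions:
 v(a) = C1*cos(a)^(sqrt(2))


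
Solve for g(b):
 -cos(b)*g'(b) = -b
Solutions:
 g(b) = C1 + Integral(b/cos(b), b)


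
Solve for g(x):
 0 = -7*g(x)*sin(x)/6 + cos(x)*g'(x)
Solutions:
 g(x) = C1/cos(x)^(7/6)


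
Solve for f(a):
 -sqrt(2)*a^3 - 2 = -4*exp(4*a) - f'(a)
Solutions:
 f(a) = C1 + sqrt(2)*a^4/4 + 2*a - exp(4*a)


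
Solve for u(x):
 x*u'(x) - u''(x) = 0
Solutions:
 u(x) = C1 + C2*erfi(sqrt(2)*x/2)


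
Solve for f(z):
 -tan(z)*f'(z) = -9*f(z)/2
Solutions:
 f(z) = C1*sin(z)^(9/2)


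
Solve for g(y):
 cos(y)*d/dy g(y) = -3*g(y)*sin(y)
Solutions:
 g(y) = C1*cos(y)^3


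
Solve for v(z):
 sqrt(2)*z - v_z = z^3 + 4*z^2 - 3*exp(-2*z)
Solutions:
 v(z) = C1 - z^4/4 - 4*z^3/3 + sqrt(2)*z^2/2 - 3*exp(-2*z)/2


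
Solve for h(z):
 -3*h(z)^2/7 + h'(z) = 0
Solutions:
 h(z) = -7/(C1 + 3*z)


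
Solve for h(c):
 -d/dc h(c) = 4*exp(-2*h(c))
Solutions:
 h(c) = log(-sqrt(C1 - 8*c))
 h(c) = log(C1 - 8*c)/2


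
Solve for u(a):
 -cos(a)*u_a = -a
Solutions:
 u(a) = C1 + Integral(a/cos(a), a)


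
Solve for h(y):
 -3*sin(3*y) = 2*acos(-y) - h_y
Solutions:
 h(y) = C1 + 2*y*acos(-y) + 2*sqrt(1 - y^2) - cos(3*y)


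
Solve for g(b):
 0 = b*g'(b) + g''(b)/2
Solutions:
 g(b) = C1 + C2*erf(b)


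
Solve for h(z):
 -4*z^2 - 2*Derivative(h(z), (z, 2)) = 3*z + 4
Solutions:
 h(z) = C1 + C2*z - z^4/6 - z^3/4 - z^2


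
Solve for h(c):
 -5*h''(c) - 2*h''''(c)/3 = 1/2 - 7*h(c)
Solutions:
 h(c) = C1*exp(-c*sqrt(-15 + sqrt(393))/2) + C2*exp(c*sqrt(-15 + sqrt(393))/2) + C3*sin(c*sqrt(15 + sqrt(393))/2) + C4*cos(c*sqrt(15 + sqrt(393))/2) + 1/14


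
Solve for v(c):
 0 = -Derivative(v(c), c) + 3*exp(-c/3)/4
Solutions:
 v(c) = C1 - 9*exp(-c/3)/4


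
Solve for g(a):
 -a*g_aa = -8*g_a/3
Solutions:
 g(a) = C1 + C2*a^(11/3)


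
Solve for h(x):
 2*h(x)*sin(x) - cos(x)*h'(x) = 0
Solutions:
 h(x) = C1/cos(x)^2


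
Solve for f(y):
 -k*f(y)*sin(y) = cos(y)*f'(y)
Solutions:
 f(y) = C1*exp(k*log(cos(y)))


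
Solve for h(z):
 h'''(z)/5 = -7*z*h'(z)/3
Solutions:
 h(z) = C1 + Integral(C2*airyai(-3^(2/3)*35^(1/3)*z/3) + C3*airybi(-3^(2/3)*35^(1/3)*z/3), z)


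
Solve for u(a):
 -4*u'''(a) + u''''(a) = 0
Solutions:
 u(a) = C1 + C2*a + C3*a^2 + C4*exp(4*a)


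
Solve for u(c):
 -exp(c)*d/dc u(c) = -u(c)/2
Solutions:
 u(c) = C1*exp(-exp(-c)/2)


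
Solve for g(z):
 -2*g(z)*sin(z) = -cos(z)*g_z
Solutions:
 g(z) = C1/cos(z)^2


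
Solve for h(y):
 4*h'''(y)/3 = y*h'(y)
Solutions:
 h(y) = C1 + Integral(C2*airyai(6^(1/3)*y/2) + C3*airybi(6^(1/3)*y/2), y)


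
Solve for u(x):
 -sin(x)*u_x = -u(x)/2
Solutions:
 u(x) = C1*(cos(x) - 1)^(1/4)/(cos(x) + 1)^(1/4)


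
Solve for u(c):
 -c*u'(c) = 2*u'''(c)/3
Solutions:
 u(c) = C1 + Integral(C2*airyai(-2^(2/3)*3^(1/3)*c/2) + C3*airybi(-2^(2/3)*3^(1/3)*c/2), c)


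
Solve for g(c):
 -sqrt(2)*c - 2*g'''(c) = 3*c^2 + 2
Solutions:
 g(c) = C1 + C2*c + C3*c^2 - c^5/40 - sqrt(2)*c^4/48 - c^3/6


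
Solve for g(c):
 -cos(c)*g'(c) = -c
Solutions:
 g(c) = C1 + Integral(c/cos(c), c)


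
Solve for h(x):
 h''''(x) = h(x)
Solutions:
 h(x) = C1*exp(-x) + C2*exp(x) + C3*sin(x) + C4*cos(x)


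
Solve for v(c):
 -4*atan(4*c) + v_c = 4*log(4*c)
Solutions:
 v(c) = C1 + 4*c*log(c) + 4*c*atan(4*c) - 4*c + 8*c*log(2) - log(16*c^2 + 1)/2


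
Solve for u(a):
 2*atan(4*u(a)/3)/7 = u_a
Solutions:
 Integral(1/atan(4*_y/3), (_y, u(a))) = C1 + 2*a/7


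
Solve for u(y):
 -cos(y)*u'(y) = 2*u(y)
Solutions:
 u(y) = C1*(sin(y) - 1)/(sin(y) + 1)


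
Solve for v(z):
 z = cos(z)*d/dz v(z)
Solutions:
 v(z) = C1 + Integral(z/cos(z), z)


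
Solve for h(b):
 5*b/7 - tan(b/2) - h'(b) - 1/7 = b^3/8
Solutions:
 h(b) = C1 - b^4/32 + 5*b^2/14 - b/7 + 2*log(cos(b/2))


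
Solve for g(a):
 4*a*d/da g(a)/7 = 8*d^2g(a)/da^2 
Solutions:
 g(a) = C1 + C2*erfi(sqrt(7)*a/14)


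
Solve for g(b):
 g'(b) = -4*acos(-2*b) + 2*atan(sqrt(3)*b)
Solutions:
 g(b) = C1 - 4*b*acos(-2*b) + 2*b*atan(sqrt(3)*b) - 2*sqrt(1 - 4*b^2) - sqrt(3)*log(3*b^2 + 1)/3


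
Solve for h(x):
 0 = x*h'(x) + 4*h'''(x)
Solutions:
 h(x) = C1 + Integral(C2*airyai(-2^(1/3)*x/2) + C3*airybi(-2^(1/3)*x/2), x)


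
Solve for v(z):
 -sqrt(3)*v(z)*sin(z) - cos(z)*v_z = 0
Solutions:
 v(z) = C1*cos(z)^(sqrt(3))


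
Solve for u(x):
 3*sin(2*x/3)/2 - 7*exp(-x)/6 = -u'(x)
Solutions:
 u(x) = C1 + 9*cos(2*x/3)/4 - 7*exp(-x)/6


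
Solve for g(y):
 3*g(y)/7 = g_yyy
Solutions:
 g(y) = C3*exp(3^(1/3)*7^(2/3)*y/7) + (C1*sin(3^(5/6)*7^(2/3)*y/14) + C2*cos(3^(5/6)*7^(2/3)*y/14))*exp(-3^(1/3)*7^(2/3)*y/14)


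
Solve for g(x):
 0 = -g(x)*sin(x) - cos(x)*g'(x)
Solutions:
 g(x) = C1*cos(x)


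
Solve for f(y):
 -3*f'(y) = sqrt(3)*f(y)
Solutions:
 f(y) = C1*exp(-sqrt(3)*y/3)


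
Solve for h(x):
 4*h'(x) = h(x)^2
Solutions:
 h(x) = -4/(C1 + x)


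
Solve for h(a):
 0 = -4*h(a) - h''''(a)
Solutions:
 h(a) = (C1*sin(a) + C2*cos(a))*exp(-a) + (C3*sin(a) + C4*cos(a))*exp(a)


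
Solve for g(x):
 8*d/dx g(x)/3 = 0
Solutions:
 g(x) = C1


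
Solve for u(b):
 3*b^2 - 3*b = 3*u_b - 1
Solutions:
 u(b) = C1 + b^3/3 - b^2/2 + b/3


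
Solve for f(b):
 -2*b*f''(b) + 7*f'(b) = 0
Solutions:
 f(b) = C1 + C2*b^(9/2)


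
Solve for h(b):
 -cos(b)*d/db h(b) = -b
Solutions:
 h(b) = C1 + Integral(b/cos(b), b)


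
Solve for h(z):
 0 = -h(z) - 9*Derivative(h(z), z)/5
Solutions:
 h(z) = C1*exp(-5*z/9)


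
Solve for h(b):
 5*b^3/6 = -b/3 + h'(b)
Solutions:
 h(b) = C1 + 5*b^4/24 + b^2/6


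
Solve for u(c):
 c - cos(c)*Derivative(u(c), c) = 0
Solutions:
 u(c) = C1 + Integral(c/cos(c), c)


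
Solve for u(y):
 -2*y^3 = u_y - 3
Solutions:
 u(y) = C1 - y^4/2 + 3*y


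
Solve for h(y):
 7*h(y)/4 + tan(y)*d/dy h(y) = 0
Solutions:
 h(y) = C1/sin(y)^(7/4)


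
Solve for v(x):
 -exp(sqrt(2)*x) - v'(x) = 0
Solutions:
 v(x) = C1 - sqrt(2)*exp(sqrt(2)*x)/2


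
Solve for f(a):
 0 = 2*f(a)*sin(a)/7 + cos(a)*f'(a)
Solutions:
 f(a) = C1*cos(a)^(2/7)


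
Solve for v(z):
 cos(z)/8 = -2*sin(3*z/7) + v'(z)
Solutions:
 v(z) = C1 + sin(z)/8 - 14*cos(3*z/7)/3


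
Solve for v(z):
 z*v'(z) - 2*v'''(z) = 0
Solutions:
 v(z) = C1 + Integral(C2*airyai(2^(2/3)*z/2) + C3*airybi(2^(2/3)*z/2), z)


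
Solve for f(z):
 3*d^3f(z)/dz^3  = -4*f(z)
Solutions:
 f(z) = C3*exp(-6^(2/3)*z/3) + (C1*sin(2^(2/3)*3^(1/6)*z/2) + C2*cos(2^(2/3)*3^(1/6)*z/2))*exp(6^(2/3)*z/6)


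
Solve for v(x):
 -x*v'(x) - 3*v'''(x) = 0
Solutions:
 v(x) = C1 + Integral(C2*airyai(-3^(2/3)*x/3) + C3*airybi(-3^(2/3)*x/3), x)


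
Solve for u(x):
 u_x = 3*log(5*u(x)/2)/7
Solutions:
 7*Integral(1/(-log(_y) - log(5) + log(2)), (_y, u(x)))/3 = C1 - x


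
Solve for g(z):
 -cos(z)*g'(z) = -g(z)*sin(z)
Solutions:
 g(z) = C1/cos(z)


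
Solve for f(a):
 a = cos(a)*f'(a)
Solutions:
 f(a) = C1 + Integral(a/cos(a), a)


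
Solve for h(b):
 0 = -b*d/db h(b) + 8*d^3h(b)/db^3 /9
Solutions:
 h(b) = C1 + Integral(C2*airyai(3^(2/3)*b/2) + C3*airybi(3^(2/3)*b/2), b)


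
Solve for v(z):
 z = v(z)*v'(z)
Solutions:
 v(z) = -sqrt(C1 + z^2)
 v(z) = sqrt(C1 + z^2)


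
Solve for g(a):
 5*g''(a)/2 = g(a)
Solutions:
 g(a) = C1*exp(-sqrt(10)*a/5) + C2*exp(sqrt(10)*a/5)


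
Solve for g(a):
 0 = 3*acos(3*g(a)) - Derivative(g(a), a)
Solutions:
 Integral(1/acos(3*_y), (_y, g(a))) = C1 + 3*a


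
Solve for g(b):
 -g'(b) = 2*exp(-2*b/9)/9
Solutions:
 g(b) = C1 + exp(-2*b/9)


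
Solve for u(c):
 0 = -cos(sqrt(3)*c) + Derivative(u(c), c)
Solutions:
 u(c) = C1 + sqrt(3)*sin(sqrt(3)*c)/3


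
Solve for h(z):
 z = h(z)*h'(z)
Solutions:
 h(z) = -sqrt(C1 + z^2)
 h(z) = sqrt(C1 + z^2)


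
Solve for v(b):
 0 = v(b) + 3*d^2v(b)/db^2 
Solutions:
 v(b) = C1*sin(sqrt(3)*b/3) + C2*cos(sqrt(3)*b/3)


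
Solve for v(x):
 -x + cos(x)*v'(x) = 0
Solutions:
 v(x) = C1 + Integral(x/cos(x), x)


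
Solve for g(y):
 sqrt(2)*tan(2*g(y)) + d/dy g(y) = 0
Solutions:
 g(y) = -asin(C1*exp(-2*sqrt(2)*y))/2 + pi/2
 g(y) = asin(C1*exp(-2*sqrt(2)*y))/2


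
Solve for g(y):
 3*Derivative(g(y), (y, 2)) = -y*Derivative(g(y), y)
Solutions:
 g(y) = C1 + C2*erf(sqrt(6)*y/6)


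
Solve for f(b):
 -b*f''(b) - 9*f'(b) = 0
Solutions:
 f(b) = C1 + C2/b^8


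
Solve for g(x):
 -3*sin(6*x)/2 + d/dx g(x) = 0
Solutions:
 g(x) = C1 - cos(6*x)/4


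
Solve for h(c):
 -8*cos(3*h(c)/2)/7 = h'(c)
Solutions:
 8*c/7 - log(sin(3*h(c)/2) - 1)/3 + log(sin(3*h(c)/2) + 1)/3 = C1


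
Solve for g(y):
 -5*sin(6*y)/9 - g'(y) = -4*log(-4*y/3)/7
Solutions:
 g(y) = C1 + 4*y*log(-y)/7 - 4*y*log(3)/7 - 4*y/7 + 8*y*log(2)/7 + 5*cos(6*y)/54


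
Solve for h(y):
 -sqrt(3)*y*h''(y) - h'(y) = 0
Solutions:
 h(y) = C1 + C2*y^(1 - sqrt(3)/3)


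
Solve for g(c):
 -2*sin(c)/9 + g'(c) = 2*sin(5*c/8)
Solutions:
 g(c) = C1 - 16*cos(5*c/8)/5 - 2*cos(c)/9


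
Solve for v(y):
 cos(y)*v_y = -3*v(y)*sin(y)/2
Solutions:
 v(y) = C1*cos(y)^(3/2)


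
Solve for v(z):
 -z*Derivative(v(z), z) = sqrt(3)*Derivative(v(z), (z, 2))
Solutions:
 v(z) = C1 + C2*erf(sqrt(2)*3^(3/4)*z/6)


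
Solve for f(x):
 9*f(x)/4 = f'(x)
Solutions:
 f(x) = C1*exp(9*x/4)


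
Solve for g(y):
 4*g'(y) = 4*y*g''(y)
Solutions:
 g(y) = C1 + C2*y^2


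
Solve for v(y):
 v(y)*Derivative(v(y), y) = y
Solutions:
 v(y) = -sqrt(C1 + y^2)
 v(y) = sqrt(C1 + y^2)


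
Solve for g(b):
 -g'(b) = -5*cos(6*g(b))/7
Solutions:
 -5*b/7 - log(sin(6*g(b)) - 1)/12 + log(sin(6*g(b)) + 1)/12 = C1


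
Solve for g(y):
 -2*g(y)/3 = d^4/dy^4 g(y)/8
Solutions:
 g(y) = (C1*sin(sqrt(2)*3^(3/4)*y/3) + C2*cos(sqrt(2)*3^(3/4)*y/3))*exp(-sqrt(2)*3^(3/4)*y/3) + (C3*sin(sqrt(2)*3^(3/4)*y/3) + C4*cos(sqrt(2)*3^(3/4)*y/3))*exp(sqrt(2)*3^(3/4)*y/3)


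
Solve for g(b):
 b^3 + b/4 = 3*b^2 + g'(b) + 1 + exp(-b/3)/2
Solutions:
 g(b) = C1 + b^4/4 - b^3 + b^2/8 - b + 3*exp(-b/3)/2


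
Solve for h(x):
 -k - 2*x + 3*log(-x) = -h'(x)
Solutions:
 h(x) = C1 + x^2 + x*(k + 3) - 3*x*log(-x)


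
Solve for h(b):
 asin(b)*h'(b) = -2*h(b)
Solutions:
 h(b) = C1*exp(-2*Integral(1/asin(b), b))


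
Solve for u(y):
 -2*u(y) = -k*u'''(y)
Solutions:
 u(y) = C1*exp(2^(1/3)*y*(1/k)^(1/3)) + C2*exp(2^(1/3)*y*(-1 + sqrt(3)*I)*(1/k)^(1/3)/2) + C3*exp(-2^(1/3)*y*(1 + sqrt(3)*I)*(1/k)^(1/3)/2)


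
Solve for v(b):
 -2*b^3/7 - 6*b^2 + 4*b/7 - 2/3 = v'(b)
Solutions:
 v(b) = C1 - b^4/14 - 2*b^3 + 2*b^2/7 - 2*b/3


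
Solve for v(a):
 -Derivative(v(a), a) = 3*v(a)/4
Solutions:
 v(a) = C1*exp(-3*a/4)


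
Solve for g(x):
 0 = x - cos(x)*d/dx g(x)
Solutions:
 g(x) = C1 + Integral(x/cos(x), x)


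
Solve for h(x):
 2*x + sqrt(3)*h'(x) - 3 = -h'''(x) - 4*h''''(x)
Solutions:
 h(x) = C1 + C2*exp(x*(-2 + (1 + 216*sqrt(3) + sqrt(-1 + (1 + 216*sqrt(3))^2))^(-1/3) + (1 + 216*sqrt(3) + sqrt(-1 + (1 + 216*sqrt(3))^2))^(1/3))/24)*sin(sqrt(3)*x*(-(1 + 216*sqrt(3) + sqrt(-1 + (1 + 216*sqrt(3))^2))^(1/3) + (1 + 216*sqrt(3) + sqrt(-1 + (1 + 216*sqrt(3))^2))^(-1/3))/24) + C3*exp(x*(-2 + (1 + 216*sqrt(3) + sqrt(-1 + (1 + 216*sqrt(3))^2))^(-1/3) + (1 + 216*sqrt(3) + sqrt(-1 + (1 + 216*sqrt(3))^2))^(1/3))/24)*cos(sqrt(3)*x*(-(1 + 216*sqrt(3) + sqrt(-1 + (1 + 216*sqrt(3))^2))^(1/3) + (1 + 216*sqrt(3) + sqrt(-1 + (1 + 216*sqrt(3))^2))^(-1/3))/24) + C4*exp(-x*((1 + 216*sqrt(3) + sqrt(-1 + (1 + 216*sqrt(3))^2))^(-1/3) + 1 + (1 + 216*sqrt(3) + sqrt(-1 + (1 + 216*sqrt(3))^2))^(1/3))/12) - sqrt(3)*x^2/3 + sqrt(3)*x


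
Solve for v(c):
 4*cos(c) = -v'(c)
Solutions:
 v(c) = C1 - 4*sin(c)


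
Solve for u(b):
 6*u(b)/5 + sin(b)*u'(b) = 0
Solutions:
 u(b) = C1*(cos(b) + 1)^(3/5)/(cos(b) - 1)^(3/5)


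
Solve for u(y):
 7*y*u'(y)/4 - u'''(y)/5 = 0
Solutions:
 u(y) = C1 + Integral(C2*airyai(70^(1/3)*y/2) + C3*airybi(70^(1/3)*y/2), y)


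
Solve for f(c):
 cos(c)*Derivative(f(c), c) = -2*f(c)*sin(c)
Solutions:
 f(c) = C1*cos(c)^2


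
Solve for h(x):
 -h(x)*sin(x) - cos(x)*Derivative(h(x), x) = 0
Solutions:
 h(x) = C1*cos(x)


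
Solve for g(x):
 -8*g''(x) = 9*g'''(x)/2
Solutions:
 g(x) = C1 + C2*x + C3*exp(-16*x/9)


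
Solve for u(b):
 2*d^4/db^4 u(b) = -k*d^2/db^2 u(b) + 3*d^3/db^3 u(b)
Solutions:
 u(b) = C1 + C2*b + C3*exp(b*(3 - sqrt(9 - 8*k))/4) + C4*exp(b*(sqrt(9 - 8*k) + 3)/4)


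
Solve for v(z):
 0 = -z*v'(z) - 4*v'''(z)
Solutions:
 v(z) = C1 + Integral(C2*airyai(-2^(1/3)*z/2) + C3*airybi(-2^(1/3)*z/2), z)


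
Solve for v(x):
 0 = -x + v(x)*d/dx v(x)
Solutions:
 v(x) = -sqrt(C1 + x^2)
 v(x) = sqrt(C1 + x^2)


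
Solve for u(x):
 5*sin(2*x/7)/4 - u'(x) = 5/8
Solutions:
 u(x) = C1 - 5*x/8 - 35*cos(2*x/7)/8
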